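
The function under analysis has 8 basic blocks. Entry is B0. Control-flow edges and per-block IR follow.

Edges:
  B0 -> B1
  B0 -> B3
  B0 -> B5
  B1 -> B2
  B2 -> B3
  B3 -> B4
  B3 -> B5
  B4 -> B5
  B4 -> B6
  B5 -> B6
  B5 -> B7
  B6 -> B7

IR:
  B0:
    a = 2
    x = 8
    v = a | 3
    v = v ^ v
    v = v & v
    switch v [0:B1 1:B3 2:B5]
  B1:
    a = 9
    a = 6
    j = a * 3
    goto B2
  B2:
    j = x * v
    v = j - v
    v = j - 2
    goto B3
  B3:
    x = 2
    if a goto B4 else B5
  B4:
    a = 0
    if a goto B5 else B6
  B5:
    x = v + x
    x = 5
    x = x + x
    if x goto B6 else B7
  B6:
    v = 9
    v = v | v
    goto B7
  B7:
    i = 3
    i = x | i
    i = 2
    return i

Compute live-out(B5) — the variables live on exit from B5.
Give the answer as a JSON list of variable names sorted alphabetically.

Answer: ["x"]

Derivation:
Block summaries:
  B0: {a,v,x} / ∅
  B1: {a,j} / ∅
  B2: {j,v} / {v,x}
  B3: {x} / {a}
  B4: {a} / ∅
  B5: {x} / {v,x}
  B6: {v} / ∅
  B7: {i} / {x}

Liveness:
  live B0: ∅→{a,v,x}
  live B1: {v,x}→{a,v,x}
  live B2: {a,v,x}→{a,v}
  live B3: {a,v}→{v,x}
  live B4: {v,x}→{v,x}
  live B5: {v,x}→{x}
  live B6: {x}→{x}
  live B7: {x}→∅

live-out(B5) = ["x"]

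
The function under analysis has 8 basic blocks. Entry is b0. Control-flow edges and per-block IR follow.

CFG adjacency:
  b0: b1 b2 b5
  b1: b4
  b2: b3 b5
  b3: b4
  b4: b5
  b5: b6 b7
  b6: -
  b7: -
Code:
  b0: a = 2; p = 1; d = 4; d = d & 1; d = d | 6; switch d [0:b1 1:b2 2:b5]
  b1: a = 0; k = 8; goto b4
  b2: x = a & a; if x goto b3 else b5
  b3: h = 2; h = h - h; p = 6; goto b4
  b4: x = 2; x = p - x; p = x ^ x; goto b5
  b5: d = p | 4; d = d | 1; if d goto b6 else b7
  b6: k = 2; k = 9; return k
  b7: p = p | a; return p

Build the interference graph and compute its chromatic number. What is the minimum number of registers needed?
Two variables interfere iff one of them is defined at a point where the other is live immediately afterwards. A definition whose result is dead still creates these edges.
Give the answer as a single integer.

Per-block:
  b0: def={a,d,p} ue=∅
  b1: def={a,k} ue=∅
  b2: def={x} ue={a}
  b3: def={h,p} ue=∅
  b4: def={p,x} ue={p}
  b5: def={d} ue={p}
  b6: def={k} ue=∅
  b7: def={p} ue={a,p}

Liveness:
  b0: in=∅ out={a,p}
  b1: in={p} out={a,p}
  b2: in={a,p} out={a,p}
  b3: in={a} out={a,p}
  b4: in={a,p} out={a,p}
  b5: in={a,p} out={a,p}
  b6: in=∅ out=∅
  b7: in={a,p} out=∅

Interference:
  a: {d,h,k,p,x}
  d: {a,p}
  h: {a}
  k: {a,p}
  p: {a,d,k,x}
  x: {a,p}

Registers:
  lower bound: {a,d,p} mutually conflict ⇒ χ ≥ 3
  3-colouring: R0={a}  R1={h,p}  R2={d,k,x}
  χ = 3

Answer: 3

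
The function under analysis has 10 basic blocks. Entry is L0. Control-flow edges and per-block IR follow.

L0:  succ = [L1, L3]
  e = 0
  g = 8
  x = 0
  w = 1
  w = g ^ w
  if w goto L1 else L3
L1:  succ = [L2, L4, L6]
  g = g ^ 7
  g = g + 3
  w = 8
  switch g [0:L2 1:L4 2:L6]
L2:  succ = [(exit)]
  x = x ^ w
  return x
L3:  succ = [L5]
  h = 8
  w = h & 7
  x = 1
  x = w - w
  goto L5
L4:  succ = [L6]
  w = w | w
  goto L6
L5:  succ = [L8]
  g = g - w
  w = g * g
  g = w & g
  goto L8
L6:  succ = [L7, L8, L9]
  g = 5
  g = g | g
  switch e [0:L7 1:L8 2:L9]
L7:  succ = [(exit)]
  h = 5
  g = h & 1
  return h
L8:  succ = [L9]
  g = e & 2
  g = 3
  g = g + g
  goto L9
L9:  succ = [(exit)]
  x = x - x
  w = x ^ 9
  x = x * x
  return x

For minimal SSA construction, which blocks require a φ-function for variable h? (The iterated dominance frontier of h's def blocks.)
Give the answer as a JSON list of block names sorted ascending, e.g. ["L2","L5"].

idom tree: L1←L0 L2←L1 L3←L0 L4←L1 L5←L3 L6←L1 L7←L6 L8←L0 L9←L0
Dom at joins:
  L6: preds {L1,L4}: {L0,L1} ∩ {L0,L1,L4} = {L0,L1}; idom=L1
  L8: preds {L5,L6}: {L0,L3,L5} ∩ {L0,L1,L6} = {L0}; idom=L0
  L9: preds {L6,L8}: {L0,L1,L6} ∩ {L0,L8} = {L0}; idom=L0

DF derivation:
  L6←L1: walk · to L1
  L6←L4: walk L4 to L1
  L8←L5: walk L5→L3 to L0
  L8←L6: walk L6→L1 to L0
  L9←L6: walk L6→L1 to L0
  L9←L8: walk L8 to L0
  L0: DF=∅
  L1: DF={L8,L9}
  L2: DF=∅
  L3: DF={L8}
  L4: DF={L6}
  L5: DF={L8}
  L6: DF={L8,L9}
  L7: DF=∅
  L8: DF={L9}
  L9: DF=∅

φ for h: defs {L3,L7}
  DF⁺ = {L8,L9}

Answer: ["L8", "L9"]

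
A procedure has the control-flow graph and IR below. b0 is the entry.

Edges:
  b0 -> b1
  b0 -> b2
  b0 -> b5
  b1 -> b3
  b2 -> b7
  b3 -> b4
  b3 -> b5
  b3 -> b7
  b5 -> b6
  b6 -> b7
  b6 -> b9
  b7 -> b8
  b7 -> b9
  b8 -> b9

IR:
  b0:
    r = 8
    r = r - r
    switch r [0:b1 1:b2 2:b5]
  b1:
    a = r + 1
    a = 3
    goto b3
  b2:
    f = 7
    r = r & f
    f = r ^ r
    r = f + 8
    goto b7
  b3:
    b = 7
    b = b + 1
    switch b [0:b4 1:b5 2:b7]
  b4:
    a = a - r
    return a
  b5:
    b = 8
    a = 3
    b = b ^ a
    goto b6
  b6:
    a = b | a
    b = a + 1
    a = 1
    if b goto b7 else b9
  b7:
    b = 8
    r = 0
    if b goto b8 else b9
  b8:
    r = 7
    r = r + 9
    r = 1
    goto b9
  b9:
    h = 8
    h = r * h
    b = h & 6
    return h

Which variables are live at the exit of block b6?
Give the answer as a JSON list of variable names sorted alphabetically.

Answer: ["r"]

Derivation:
def/use:
  b0 def {r} use ∅
  b1 def {a} use {r}
  b2 def {f,r} use {r}
  b3 def {b} use ∅
  b4 def {a} use {a,r}
  b5 def {a,b} use ∅
  b6 def {a,b} use {a,b}
  b7 def {b,r} use ∅
  b8 def {r} use ∅
  b9 def {b,h} use {r}

Backward fixpoint:
  b0 li=∅ lo={r}
  b1 li={r} lo={a,r}
  b2 li={r} lo=∅
  b3 li={a,r} lo={a,r}
  b4 li={a,r} lo=∅
  b5 li={r} lo={a,b,r}
  b6 li={a,b,r} lo={r}
  b7 li=∅ lo={r}
  b8 li=∅ lo={r}
  b9 li={r} lo=∅

live-out(b6) = ["r"]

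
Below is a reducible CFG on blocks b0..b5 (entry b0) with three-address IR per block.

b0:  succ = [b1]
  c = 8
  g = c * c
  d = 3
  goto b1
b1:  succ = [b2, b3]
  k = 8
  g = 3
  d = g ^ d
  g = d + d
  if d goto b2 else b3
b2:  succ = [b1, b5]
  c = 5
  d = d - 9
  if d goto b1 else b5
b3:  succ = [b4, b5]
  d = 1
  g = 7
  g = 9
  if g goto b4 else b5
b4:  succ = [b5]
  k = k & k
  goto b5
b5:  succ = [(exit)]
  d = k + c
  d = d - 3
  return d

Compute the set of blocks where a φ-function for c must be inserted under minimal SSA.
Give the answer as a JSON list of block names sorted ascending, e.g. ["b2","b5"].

Answer: ["b1", "b5"]

Derivation:
idom tree: b1←b0 b2←b1 b3←b1 b4←b3 b5←b1
Dom∩ at merges:
  b1: preds {b0,b2}: {b0} ∩ {b0,b1,b2} = {b0}; idom=b0
  b5: preds {b2,b3,b4}: {b0,b1,b2} ∩ {b0,b1,b3} ∩ {b0,b1,b3,b4} = {b0,b1}; idom=b1

DF derivation:
  b1←b0: walk · to b0
  b1←b2: walk b2→b1 to b0
  b5←b2: walk b2 to b1
  b5←b3: walk b3 to b1
  b5←b4: walk b4→b3 to b1
  DF(b0)=∅
  DF(b1)={b1}
  DF(b2)={b1,b5}
  DF(b3)={b5}
  DF(b4)={b5}
  DF(b5)=∅

φ for c: defs {b0,b2}
  DF⁺ = {b1,b5}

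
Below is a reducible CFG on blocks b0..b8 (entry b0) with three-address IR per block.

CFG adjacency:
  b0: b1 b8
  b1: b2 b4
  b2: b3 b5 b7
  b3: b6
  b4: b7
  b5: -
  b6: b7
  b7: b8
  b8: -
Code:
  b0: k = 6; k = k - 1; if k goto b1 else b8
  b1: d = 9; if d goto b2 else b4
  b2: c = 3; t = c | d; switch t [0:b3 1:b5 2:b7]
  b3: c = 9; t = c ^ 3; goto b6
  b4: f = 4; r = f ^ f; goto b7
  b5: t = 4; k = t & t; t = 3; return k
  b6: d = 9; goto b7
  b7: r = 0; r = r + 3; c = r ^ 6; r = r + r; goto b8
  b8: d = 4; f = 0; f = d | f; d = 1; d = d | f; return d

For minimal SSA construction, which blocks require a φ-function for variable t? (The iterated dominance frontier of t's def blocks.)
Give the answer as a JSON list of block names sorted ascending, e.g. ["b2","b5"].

Answer: ["b7", "b8"]

Working:
idom tree: b1←b0 b2←b1 b3←b2 b4←b1 b5←b2 b6←b3 b7←b1 b8←b0
Dom at joins:
  b7: preds {b2,b4,b6}: {b0,b1,b2} ∩ {b0,b1,b4} ∩ {b0,b1,b2,b3,b6} = {b0,b1}; idom=b1
  b8: preds {b0,b7}: {b0} ∩ {b0,b1,b7} = {b0}; idom=b0

DF walk-up:
  join b7 pred b2: b2 stop@b1
  join b7 pred b4: b4 stop@b1
  join b7 pred b6: b6→b3→b2 stop@b1
  join b8 pred b0: · stop@b0
  join b8 pred b7: b7→b1 stop@b0
  b0 → ∅
  b1 → {b8}
  b2 → {b7}
  b3 → {b7}
  b4 → {b7}
  b5 → ∅
  b6 → {b7}
  b7 → {b8}
  b8 → ∅

φ for t: defs {b2,b3,b5}
  DF⁺ = {b7,b8}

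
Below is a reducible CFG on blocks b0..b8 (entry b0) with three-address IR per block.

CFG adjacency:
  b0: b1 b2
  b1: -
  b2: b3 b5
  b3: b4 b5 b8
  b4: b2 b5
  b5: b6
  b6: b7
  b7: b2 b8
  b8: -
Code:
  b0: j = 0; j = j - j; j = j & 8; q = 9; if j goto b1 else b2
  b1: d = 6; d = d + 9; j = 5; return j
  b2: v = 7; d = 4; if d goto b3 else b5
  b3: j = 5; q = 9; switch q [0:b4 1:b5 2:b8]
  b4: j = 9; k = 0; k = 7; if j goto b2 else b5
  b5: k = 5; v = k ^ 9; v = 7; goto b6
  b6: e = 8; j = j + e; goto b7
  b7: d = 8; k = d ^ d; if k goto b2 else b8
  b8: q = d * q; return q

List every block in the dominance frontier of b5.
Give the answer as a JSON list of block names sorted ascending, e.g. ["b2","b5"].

idom tree: b1←b0 b2←b0 b3←b2 b4←b3 b5←b2 b6←b5 b7←b6 b8←b2
Dom∩ at merges:
  b2: preds {b0,b4,b7}: {b0} ∩ {b0,b2,b3,b4} ∩ {b0,b2,b5,b6,b7} = {b0}; idom=b0
  b5: preds {b2,b3,b4}: {b0,b2} ∩ {b0,b2,b3} ∩ {b0,b2,b3,b4} = {b0,b2}; idom=b2
  b8: preds {b3,b7}: {b0,b2,b3} ∩ {b0,b2,b5,b6,b7} = {b0,b2}; idom=b2

DF walk-up:
  join b2 pred b0: · stop@b0
  join b2 pred b4: b4→b3→b2 stop@b0
  join b2 pred b7: b7→b6→b5→b2 stop@b0
  join b5 pred b2: · stop@b2
  join b5 pred b3: b3 stop@b2
  join b5 pred b4: b4→b3 stop@b2
  join b8 pred b3: b3 stop@b2
  join b8 pred b7: b7→b6→b5 stop@b2
  DF(b0)=∅
  DF(b1)=∅
  DF(b2)={b2}
  DF(b3)={b2,b5,b8}
  DF(b4)={b2,b5}
  DF(b5)={b2,b8}
  DF(b6)={b2,b8}
  DF(b7)={b2,b8}
  DF(b8)=∅

DF(b5) = ["b2", "b8"]

Answer: ["b2", "b8"]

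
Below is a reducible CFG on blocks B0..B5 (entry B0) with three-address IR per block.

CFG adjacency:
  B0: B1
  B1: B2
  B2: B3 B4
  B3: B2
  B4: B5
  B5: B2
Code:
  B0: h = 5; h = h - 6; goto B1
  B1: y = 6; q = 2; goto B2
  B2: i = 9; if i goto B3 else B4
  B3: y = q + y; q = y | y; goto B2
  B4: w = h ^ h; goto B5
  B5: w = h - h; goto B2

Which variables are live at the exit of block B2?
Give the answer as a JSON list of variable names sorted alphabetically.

Answer: ["h", "q", "y"]

Derivation:
Per-block:
  B0: def={h} ue=∅
  B1: def={q,y} ue=∅
  B2: def={i} ue=∅
  B3: def={q,y} ue={q,y}
  B4: def={w} ue={h}
  B5: def={w} ue={h}

Live sets:
  B0: in=∅ out={h}
  B1: in={h} out={h,q,y}
  B2: in={h,q,y} out={h,q,y}
  B3: in={h,q,y} out={h,q,y}
  B4: in={h,q,y} out={h,q,y}
  B5: in={h,q,y} out={h,q,y}

live-out(B2) = ["h", "q", "y"]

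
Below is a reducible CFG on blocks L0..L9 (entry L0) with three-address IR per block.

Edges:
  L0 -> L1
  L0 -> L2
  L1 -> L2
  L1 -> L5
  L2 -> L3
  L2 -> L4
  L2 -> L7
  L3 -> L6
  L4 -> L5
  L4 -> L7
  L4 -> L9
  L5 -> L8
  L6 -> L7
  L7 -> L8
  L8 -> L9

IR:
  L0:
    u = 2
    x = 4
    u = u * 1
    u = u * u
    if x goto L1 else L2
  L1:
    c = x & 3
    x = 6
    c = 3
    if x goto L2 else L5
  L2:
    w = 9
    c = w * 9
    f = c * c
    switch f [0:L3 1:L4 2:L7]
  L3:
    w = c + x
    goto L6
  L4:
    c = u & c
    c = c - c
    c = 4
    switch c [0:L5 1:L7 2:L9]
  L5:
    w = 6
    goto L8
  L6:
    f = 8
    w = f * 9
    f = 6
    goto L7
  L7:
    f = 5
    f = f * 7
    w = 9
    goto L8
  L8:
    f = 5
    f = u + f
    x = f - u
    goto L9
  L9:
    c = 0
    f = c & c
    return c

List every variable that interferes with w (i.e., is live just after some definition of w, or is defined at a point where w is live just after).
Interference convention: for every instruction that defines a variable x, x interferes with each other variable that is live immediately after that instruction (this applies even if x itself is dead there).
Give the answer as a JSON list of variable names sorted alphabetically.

Per-block:
  L0 def {u,x} use ∅
  L1 def {c,x} use {x}
  L2 def {c,f,w} use ∅
  L3 def {w} use {c,x}
  L4 def {c} use {c,u}
  L5 def {w} use ∅
  L6 def {f,w} use ∅
  L7 def {f,w} use ∅
  L8 def {f,x} use {u}
  L9 def {c,f} use ∅

Backward fixpoint:
  L0: in=∅ out={u,x}
  L1: in={u,x} out={u,x}
  L2: in={u,x} out={c,u,x}
  L3: in={c,u,x} out={u}
  L4: in={c,u} out={u}
  L5: in={u} out={u}
  L6: in={u} out={u}
  L7: in={u} out={u}
  L8: in={u} out=∅
  L9: in=∅ out=∅

Interfere edges:
  c↔{f,u,x}
  f↔{c,u,x}
  u↔{c,f,w,x}
  w↔{u,x}
  x↔{c,f,u,w}

N(w) = ["u", "x"]

Answer: ["u", "x"]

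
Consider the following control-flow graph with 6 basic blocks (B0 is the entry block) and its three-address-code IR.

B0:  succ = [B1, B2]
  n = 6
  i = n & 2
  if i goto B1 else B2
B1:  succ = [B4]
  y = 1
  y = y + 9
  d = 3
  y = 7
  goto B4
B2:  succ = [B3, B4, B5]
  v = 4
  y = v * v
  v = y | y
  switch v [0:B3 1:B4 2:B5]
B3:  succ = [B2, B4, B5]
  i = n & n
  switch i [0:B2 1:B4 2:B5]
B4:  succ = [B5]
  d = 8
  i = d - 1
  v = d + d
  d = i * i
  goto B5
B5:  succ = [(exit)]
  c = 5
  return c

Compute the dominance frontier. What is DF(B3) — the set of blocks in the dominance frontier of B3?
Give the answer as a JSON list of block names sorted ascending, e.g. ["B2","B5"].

idom tree: B1←B0 B2←B0 B3←B2 B4←B0 B5←B0
Dom at joins:
  B2: preds {B0,B3}: {B0} ∩ {B0,B2,B3} = {B0}; idom=B0
  B4: preds {B1,B2,B3}: {B0,B1} ∩ {B0,B2} ∩ {B0,B2,B3} = {B0}; idom=B0
  B5: preds {B2,B3,B4}: {B0,B2} ∩ {B0,B2,B3} ∩ {B0,B4} = {B0}; idom=B0

Frontier:
  B2←B0: walk · to B0
  B2←B3: walk B3→B2 to B0
  B4←B1: walk B1 to B0
  B4←B2: walk B2 to B0
  B4←B3: walk B3→B2 to B0
  B5←B2: walk B2 to B0
  B5←B3: walk B3→B2 to B0
  B5←B4: walk B4 to B0
  B0: DF=∅
  B1: DF={B4}
  B2: DF={B2,B4,B5}
  B3: DF={B2,B4,B5}
  B4: DF={B5}
  B5: DF=∅

DF(B3) = ["B2", "B4", "B5"]

Answer: ["B2", "B4", "B5"]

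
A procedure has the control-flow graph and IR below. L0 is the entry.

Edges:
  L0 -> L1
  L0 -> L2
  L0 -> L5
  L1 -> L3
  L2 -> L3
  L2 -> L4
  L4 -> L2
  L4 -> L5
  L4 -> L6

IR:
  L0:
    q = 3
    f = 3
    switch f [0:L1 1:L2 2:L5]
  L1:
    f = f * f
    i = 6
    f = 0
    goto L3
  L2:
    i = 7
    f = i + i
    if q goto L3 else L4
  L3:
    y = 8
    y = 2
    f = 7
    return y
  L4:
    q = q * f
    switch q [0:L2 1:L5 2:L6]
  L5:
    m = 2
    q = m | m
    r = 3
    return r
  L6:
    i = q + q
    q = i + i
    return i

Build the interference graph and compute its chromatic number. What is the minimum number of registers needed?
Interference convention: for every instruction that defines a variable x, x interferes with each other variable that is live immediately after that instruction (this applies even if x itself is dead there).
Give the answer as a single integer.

Per-block:
  L0: def={f,q} ue=∅
  L1: def={f,i} ue={f}
  L2: def={f,i} ue={q}
  L3: def={f,y} ue=∅
  L4: def={q} ue={f,q}
  L5: def={m,q,r} ue=∅
  L6: def={i,q} ue={q}

Backward fixpoint:
  live L0: ∅→{f,q}
  live L1: {f}→∅
  live L2: {q}→{f,q}
  live L3: ∅→∅
  live L4: {f,q}→{q}
  live L5: ∅→∅
  live L6: {q}→∅

Interfere edges:
  f: {q,y}
  i: {q}
  m: ∅
  q: {f,i}
  r: ∅
  y: {f}

Colouring:
  lower bound: {f,q} mutually conflict ⇒ χ ≥ 2
  2-colouring: R0={f,i,m,r}  R1={q,y}
  χ = 2

Answer: 2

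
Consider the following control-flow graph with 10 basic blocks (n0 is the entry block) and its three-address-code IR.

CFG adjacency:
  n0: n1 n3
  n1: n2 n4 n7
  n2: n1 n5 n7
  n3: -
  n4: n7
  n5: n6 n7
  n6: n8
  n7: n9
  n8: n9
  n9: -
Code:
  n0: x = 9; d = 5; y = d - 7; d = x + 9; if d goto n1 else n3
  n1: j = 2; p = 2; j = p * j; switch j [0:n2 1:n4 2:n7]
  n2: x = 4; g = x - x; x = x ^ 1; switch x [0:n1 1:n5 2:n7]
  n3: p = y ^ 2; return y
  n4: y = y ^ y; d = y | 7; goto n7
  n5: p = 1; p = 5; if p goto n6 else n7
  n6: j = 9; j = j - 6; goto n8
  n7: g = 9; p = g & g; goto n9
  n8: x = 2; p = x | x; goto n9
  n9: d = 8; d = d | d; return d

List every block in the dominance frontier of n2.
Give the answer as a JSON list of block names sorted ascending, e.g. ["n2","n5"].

Answer: ["n1", "n7", "n9"]

Working:
idom tree: n1←n0 n2←n1 n3←n0 n4←n1 n5←n2 n6←n5 n7←n1 n8←n6 n9←n1
Join-block Dom:
  n1: preds {n0,n2}: {n0} ∩ {n0,n1,n2} = {n0}; idom=n0
  n7: preds {n1,n2,n4,n5}: {n0,n1} ∩ {n0,n1,n2} ∩ {n0,n1,n4} ∩ {n0,n1,n2,n5} = {n0,n1}; idom=n1
  n9: preds {n7,n8}: {n0,n1,n7} ∩ {n0,n1,n2,n5,n6,n8} = {n0,n1}; idom=n1

DF derivation:
  n1←n0: walk · to n0
  n1←n2: walk n2→n1 to n0
  n7←n1: walk · to n1
  n7←n2: walk n2 to n1
  n7←n4: walk n4 to n1
  n7←n5: walk n5→n2 to n1
  n9←n7: walk n7 to n1
  n9←n8: walk n8→n6→n5→n2 to n1
  n0 → ∅
  n1 → {n1}
  n2 → {n1,n7,n9}
  n3 → ∅
  n4 → {n7}
  n5 → {n7,n9}
  n6 → {n9}
  n7 → {n9}
  n8 → {n9}
  n9 → ∅

DF(n2) = ["n1", "n7", "n9"]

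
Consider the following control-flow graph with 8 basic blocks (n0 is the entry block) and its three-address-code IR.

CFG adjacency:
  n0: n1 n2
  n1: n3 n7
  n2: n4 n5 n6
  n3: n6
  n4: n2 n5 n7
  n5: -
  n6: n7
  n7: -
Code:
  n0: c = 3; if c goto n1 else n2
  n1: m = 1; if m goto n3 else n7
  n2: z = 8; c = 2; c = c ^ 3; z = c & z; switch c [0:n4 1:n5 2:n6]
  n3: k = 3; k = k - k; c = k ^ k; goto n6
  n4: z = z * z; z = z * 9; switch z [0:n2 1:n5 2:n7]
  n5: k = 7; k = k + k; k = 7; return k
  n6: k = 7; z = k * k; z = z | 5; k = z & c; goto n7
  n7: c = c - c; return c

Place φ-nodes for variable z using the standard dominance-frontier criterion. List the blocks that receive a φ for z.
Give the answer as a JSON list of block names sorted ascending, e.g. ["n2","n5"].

idom tree: n1←n0 n2←n0 n3←n1 n4←n2 n5←n2 n6←n0 n7←n0
Dom∩ at merges:
  n2: preds {n0,n4}: {n0} ∩ {n0,n2,n4} = {n0}; idom=n0
  n5: preds {n2,n4}: {n0,n2} ∩ {n0,n2,n4} = {n0,n2}; idom=n2
  n6: preds {n2,n3}: {n0,n2} ∩ {n0,n1,n3} = {n0}; idom=n0
  n7: preds {n1,n4,n6}: {n0,n1} ∩ {n0,n2,n4} ∩ {n0,n6} = {n0}; idom=n0

DF walk-up:
  n2←n0: walk · to n0
  n2←n4: walk n4→n2 to n0
  n5←n2: walk · to n2
  n5←n4: walk n4 to n2
  n6←n2: walk n2 to n0
  n6←n3: walk n3→n1 to n0
  n7←n1: walk n1 to n0
  n7←n4: walk n4→n2 to n0
  n7←n6: walk n6 to n0
  n0: DF=∅
  n1: DF={n6,n7}
  n2: DF={n2,n6,n7}
  n3: DF={n6}
  n4: DF={n2,n5,n7}
  n5: DF=∅
  n6: DF={n7}
  n7: DF=∅

φ for z: defs {n2,n4,n6}
  DF⁺ = {n2,n5,n6,n7}

Answer: ["n2", "n5", "n6", "n7"]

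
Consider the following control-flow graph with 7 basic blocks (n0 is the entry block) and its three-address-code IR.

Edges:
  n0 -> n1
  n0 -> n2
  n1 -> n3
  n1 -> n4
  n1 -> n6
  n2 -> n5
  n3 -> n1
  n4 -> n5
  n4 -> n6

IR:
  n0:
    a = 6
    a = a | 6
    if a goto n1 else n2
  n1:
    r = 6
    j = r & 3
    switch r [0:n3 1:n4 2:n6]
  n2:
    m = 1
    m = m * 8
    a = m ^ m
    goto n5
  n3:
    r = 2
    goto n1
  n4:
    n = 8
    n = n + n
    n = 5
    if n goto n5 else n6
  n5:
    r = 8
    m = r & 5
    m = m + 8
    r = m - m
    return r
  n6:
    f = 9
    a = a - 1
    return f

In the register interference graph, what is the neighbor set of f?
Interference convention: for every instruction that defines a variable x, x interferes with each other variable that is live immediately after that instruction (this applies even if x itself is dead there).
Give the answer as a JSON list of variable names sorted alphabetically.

Answer: ["a"]

Derivation:
Block summaries:
  n0: def={a} ue=∅
  n1: def={j,r} ue=∅
  n2: def={a,m} ue=∅
  n3: def={r} ue=∅
  n4: def={n} ue=∅
  n5: def={m,r} ue=∅
  n6: def={a,f} ue={a}

Live sets:
  n0: in=∅ out={a}
  n1: in={a} out={a}
  n2: in=∅ out=∅
  n3: in={a} out={a}
  n4: in={a} out={a}
  n5: in=∅ out=∅
  n6: in={a} out=∅

Interfere edges:
  a — {f,j,n,r}
  f — {a}
  j — {a,r}
  m — ∅
  n — {a}
  r — {a,j}

N(f) = ["a"]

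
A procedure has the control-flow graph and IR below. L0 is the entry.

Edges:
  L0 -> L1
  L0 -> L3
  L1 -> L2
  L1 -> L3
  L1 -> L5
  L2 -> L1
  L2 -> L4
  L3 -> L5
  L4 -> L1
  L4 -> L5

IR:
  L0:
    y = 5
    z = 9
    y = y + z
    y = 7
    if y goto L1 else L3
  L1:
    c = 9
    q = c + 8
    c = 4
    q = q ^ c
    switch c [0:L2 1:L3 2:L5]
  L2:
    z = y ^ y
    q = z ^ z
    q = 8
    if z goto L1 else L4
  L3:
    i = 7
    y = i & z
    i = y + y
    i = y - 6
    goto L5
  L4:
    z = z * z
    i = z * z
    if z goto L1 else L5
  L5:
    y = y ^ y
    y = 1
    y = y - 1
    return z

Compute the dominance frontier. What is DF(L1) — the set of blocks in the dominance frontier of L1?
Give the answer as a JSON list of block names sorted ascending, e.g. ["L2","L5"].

idom tree: L1←L0 L2←L1 L3←L0 L4←L2 L5←L0
Dom∩ at merges:
  L1: preds {L0,L2,L4}: {L0} ∩ {L0,L1,L2} ∩ {L0,L1,L2,L4} = {L0}; idom=L0
  L3: preds {L0,L1}: {L0} ∩ {L0,L1} = {L0}; idom=L0
  L5: preds {L1,L3,L4}: {L0,L1} ∩ {L0,L3} ∩ {L0,L1,L2,L4} = {L0}; idom=L0

Frontier:
  L1←L0: walk · to L0
  L1←L2: walk L2→L1 to L0
  L1←L4: walk L4→L2→L1 to L0
  L3←L0: walk · to L0
  L3←L1: walk L1 to L0
  L5←L1: walk L1 to L0
  L5←L3: walk L3 to L0
  L5←L4: walk L4→L2→L1 to L0
  DF(L0)=∅
  DF(L1)={L1,L3,L5}
  DF(L2)={L1,L5}
  DF(L3)={L5}
  DF(L4)={L1,L5}
  DF(L5)=∅

DF(L1) = ["L1", "L3", "L5"]

Answer: ["L1", "L3", "L5"]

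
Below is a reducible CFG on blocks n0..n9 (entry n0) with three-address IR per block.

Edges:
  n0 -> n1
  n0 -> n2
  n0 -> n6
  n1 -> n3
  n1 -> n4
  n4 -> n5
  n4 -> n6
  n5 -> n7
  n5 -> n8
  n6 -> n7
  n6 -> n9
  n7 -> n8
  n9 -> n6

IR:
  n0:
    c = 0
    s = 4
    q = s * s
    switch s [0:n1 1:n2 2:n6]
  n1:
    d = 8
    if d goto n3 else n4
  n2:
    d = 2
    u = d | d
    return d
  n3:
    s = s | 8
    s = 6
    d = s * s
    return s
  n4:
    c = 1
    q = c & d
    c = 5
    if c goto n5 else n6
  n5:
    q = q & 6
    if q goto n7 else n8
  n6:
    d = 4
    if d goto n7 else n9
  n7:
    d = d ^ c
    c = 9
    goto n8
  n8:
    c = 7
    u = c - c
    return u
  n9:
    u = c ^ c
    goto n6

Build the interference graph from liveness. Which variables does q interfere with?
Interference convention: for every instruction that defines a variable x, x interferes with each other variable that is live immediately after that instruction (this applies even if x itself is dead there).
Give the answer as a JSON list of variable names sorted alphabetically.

Block summaries:
  n0: {c,q,s} / ∅
  n1: {d} / ∅
  n2: {d,u} / ∅
  n3: {d,s} / {s}
  n4: {c,q} / {d}
  n5: {q} / {q}
  n6: {d} / ∅
  n7: {c,d} / {c,d}
  n8: {c,u} / ∅
  n9: {u} / {c}

Live sets:
  n0: in=∅ out={c,s}
  n1: in={s} out={d,s}
  n2: in=∅ out=∅
  n3: in={s} out=∅
  n4: in={d} out={c,d,q}
  n5: in={c,d,q} out={c,d}
  n6: in={c} out={c,d}
  n7: in={c,d} out=∅
  n8: in=∅ out=∅
  n9: in={c} out={c}

Interfere edges:
  c: {d,q,s,u}
  d: {c,q,s,u}
  q: {c,d,s}
  s: {c,d,q}
  u: {c,d}

N(q) = ["c", "d", "s"]

Answer: ["c", "d", "s"]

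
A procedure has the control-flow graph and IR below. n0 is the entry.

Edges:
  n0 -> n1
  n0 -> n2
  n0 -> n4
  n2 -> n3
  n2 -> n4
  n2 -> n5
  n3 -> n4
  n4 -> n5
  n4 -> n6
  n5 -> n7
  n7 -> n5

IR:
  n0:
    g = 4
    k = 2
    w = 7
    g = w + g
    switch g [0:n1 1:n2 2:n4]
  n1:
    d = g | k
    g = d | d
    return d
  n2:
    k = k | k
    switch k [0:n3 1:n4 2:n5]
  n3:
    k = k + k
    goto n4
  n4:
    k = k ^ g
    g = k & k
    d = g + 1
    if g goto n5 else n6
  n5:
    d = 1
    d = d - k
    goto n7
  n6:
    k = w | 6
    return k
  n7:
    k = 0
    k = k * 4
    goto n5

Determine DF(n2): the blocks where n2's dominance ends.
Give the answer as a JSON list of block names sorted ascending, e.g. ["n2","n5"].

Answer: ["n4", "n5"]

Derivation:
idom tree: n1←n0 n2←n0 n3←n2 n4←n0 n5←n0 n6←n4 n7←n5
Dom∩ at merges:
  n4: preds {n0,n2,n3}: {n0} ∩ {n0,n2} ∩ {n0,n2,n3} = {n0}; idom=n0
  n5: preds {n2,n4,n7}: {n0,n2} ∩ {n0,n4} ∩ {n0,n5,n7} = {n0}; idom=n0

Frontier:
  join n4 pred n0: · stop@n0
  join n4 pred n2: n2 stop@n0
  join n4 pred n3: n3→n2 stop@n0
  join n5 pred n2: n2 stop@n0
  join n5 pred n4: n4 stop@n0
  join n5 pred n7: n7→n5 stop@n0
  n0: DF=∅
  n1: DF=∅
  n2: DF={n4,n5}
  n3: DF={n4}
  n4: DF={n5}
  n5: DF={n5}
  n6: DF=∅
  n7: DF={n5}

DF(n2) = ["n4", "n5"]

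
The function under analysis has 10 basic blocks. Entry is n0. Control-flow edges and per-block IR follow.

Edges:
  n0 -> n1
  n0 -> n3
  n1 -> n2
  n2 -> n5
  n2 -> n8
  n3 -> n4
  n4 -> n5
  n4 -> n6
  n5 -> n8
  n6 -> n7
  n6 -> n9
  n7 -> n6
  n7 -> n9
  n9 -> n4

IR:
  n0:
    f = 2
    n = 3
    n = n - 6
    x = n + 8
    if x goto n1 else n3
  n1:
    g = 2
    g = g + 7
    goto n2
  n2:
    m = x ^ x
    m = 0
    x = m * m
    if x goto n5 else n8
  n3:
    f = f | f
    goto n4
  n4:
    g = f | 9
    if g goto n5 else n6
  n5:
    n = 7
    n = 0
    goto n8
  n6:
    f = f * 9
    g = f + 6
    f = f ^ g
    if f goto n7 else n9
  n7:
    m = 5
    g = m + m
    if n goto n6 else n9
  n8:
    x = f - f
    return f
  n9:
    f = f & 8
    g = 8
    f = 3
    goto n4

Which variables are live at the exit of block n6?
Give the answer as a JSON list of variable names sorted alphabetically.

Answer: ["f", "n"]

Working:
Per-block:
  n0 def {f,n,x} use ∅
  n1 def {g} use ∅
  n2 def {m,x} use {x}
  n3 def {f} use {f}
  n4 def {g} use {f}
  n5 def {n} use ∅
  n6 def {f,g} use {f}
  n7 def {g,m} use {n}
  n8 def {x} use {f}
  n9 def {f,g} use {f}

Liveness:
  live n0: ∅→{f,n,x}
  live n1: {f,x}→{f,x}
  live n2: {f,x}→{f}
  live n3: {f,n}→{f,n}
  live n4: {f,n}→{f,n}
  live n5: {f}→{f}
  live n6: {f,n}→{f,n}
  live n7: {f,n}→{f,n}
  live n8: {f}→∅
  live n9: {f,n}→{f,n}

live-out(n6) = ["f", "n"]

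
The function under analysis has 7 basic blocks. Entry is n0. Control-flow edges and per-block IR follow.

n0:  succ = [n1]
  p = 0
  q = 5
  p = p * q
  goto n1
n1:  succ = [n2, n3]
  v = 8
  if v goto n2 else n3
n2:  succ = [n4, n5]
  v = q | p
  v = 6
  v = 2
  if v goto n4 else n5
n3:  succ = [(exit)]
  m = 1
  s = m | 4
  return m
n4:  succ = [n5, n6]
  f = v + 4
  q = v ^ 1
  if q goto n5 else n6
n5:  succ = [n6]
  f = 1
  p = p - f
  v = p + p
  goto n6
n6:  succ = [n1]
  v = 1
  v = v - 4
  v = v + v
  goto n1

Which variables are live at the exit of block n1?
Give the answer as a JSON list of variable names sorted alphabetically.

Block summaries:
  n0 def {p,q} use ∅
  n1 def {v} use ∅
  n2 def {v} use {p,q}
  n3 def {m,s} use ∅
  n4 def {f,q} use {v}
  n5 def {f,p,v} use {p}
  n6 def {v} use ∅

Liveness:
  live n0: ∅→{p,q}
  live n1: {p,q}→{p,q}
  live n2: {p,q}→{p,q,v}
  live n3: ∅→∅
  live n4: {p,v}→{p,q}
  live n5: {p,q}→{p,q}
  live n6: {p,q}→{p,q}

live-out(n1) = ["p", "q"]

Answer: ["p", "q"]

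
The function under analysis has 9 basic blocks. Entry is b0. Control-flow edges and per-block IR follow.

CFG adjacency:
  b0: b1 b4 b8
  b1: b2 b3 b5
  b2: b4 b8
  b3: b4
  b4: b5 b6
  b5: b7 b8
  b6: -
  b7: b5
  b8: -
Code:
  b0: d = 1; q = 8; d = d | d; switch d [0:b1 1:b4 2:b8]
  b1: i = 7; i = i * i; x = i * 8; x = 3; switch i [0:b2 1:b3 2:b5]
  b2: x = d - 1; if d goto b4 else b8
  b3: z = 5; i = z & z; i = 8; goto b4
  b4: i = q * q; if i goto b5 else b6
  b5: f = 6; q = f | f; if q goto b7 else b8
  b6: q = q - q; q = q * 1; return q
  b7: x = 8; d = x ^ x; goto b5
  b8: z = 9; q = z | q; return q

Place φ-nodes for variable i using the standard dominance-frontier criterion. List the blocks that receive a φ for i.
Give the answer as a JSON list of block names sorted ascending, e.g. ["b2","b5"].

Answer: ["b4", "b5", "b8"]

Working:
idom tree: b1←b0 b2←b1 b3←b1 b4←b0 b5←b0 b6←b4 b7←b5 b8←b0
Join-block Dom:
  b4: preds {b0,b2,b3}: {b0} ∩ {b0,b1,b2} ∩ {b0,b1,b3} = {b0}; idom=b0
  b5: preds {b1,b4,b7}: {b0,b1} ∩ {b0,b4} ∩ {b0,b5,b7} = {b0}; idom=b0
  b8: preds {b0,b2,b5}: {b0} ∩ {b0,b1,b2} ∩ {b0,b5} = {b0}; idom=b0

Frontier:
  b4←b0: walk · to b0
  b4←b2: walk b2→b1 to b0
  b4←b3: walk b3→b1 to b0
  b5←b1: walk b1 to b0
  b5←b4: walk b4 to b0
  b5←b7: walk b7→b5 to b0
  b8←b0: walk · to b0
  b8←b2: walk b2→b1 to b0
  b8←b5: walk b5 to b0
  b0: DF=∅
  b1: DF={b4,b5,b8}
  b2: DF={b4,b8}
  b3: DF={b4}
  b4: DF={b5}
  b5: DF={b5,b8}
  b6: DF=∅
  b7: DF={b5}
  b8: DF=∅

φ for i: defs {b1,b3,b4}
  DF⁺ = {b4,b5,b8}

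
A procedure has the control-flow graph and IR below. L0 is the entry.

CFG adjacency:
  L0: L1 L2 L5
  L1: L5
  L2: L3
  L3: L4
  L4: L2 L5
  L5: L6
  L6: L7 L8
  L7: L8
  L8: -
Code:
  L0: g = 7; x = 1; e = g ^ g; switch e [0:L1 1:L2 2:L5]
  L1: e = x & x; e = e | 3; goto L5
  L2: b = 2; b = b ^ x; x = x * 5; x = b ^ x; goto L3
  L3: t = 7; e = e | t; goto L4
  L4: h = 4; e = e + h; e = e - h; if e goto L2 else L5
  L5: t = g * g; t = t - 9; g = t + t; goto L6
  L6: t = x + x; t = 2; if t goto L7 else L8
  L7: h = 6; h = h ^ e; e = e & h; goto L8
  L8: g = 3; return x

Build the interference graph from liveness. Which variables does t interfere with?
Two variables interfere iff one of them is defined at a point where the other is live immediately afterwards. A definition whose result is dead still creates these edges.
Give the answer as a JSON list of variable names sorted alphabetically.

Answer: ["e", "g", "x"]

Analysis:
def/use:
  L0: def={e,g,x} ue=∅
  L1: def={e} ue={x}
  L2: def={b,x} ue={x}
  L3: def={e,t} ue={e}
  L4: def={e,h} ue={e}
  L5: def={g,t} ue={g}
  L6: def={t} ue={x}
  L7: def={e,h} ue={e}
  L8: def={g} ue={x}

Backward fixpoint:
  L0 li=∅ lo={e,g,x}
  L1 li={g,x} lo={e,g,x}
  L2 li={e,g,x} lo={e,g,x}
  L3 li={e,g,x} lo={e,g,x}
  L4 li={e,g,x} lo={e,g,x}
  L5 li={e,g,x} lo={e,x}
  L6 li={e,x} lo={e,x}
  L7 li={e,x} lo={x}
  L8 li={x} lo=∅

Interference:
  b↔{e,g,x}
  e↔{b,g,h,t,x}
  g↔{b,e,h,t,x}
  h↔{e,g,x}
  t↔{e,g,x}
  x↔{b,e,g,h,t}

N(t) = ["e", "g", "x"]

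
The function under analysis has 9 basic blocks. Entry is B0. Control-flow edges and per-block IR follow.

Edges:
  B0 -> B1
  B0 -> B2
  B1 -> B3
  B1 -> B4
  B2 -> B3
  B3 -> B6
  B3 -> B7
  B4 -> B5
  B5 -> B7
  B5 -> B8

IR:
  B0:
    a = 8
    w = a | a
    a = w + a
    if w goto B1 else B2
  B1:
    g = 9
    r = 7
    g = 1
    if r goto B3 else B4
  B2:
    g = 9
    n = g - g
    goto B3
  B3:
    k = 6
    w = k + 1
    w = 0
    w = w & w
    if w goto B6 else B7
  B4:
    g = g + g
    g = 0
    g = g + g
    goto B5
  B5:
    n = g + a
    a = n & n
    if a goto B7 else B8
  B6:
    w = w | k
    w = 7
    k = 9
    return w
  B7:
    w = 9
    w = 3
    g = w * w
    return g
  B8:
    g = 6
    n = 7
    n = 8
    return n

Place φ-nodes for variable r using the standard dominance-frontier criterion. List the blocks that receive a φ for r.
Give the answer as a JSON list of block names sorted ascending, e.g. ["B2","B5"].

Answer: ["B3", "B7"]

Analysis:
idom tree: B1←B0 B2←B0 B3←B0 B4←B1 B5←B4 B6←B3 B7←B0 B8←B5
Dom at joins:
  B3: preds {B1,B2}: {B0,B1} ∩ {B0,B2} = {B0}; idom=B0
  B7: preds {B3,B5}: {B0,B3} ∩ {B0,B1,B4,B5} = {B0}; idom=B0

DF walk-up:
  join B3 pred B1: B1 stop@B0
  join B3 pred B2: B2 stop@B0
  join B7 pred B3: B3 stop@B0
  join B7 pred B5: B5→B4→B1 stop@B0
  B0 → ∅
  B1 → {B3,B7}
  B2 → {B3}
  B3 → {B7}
  B4 → {B7}
  B5 → {B7}
  B6 → ∅
  B7 → ∅
  B8 → ∅

φ for r: defs {B1}
  DF⁺ = {B3,B7}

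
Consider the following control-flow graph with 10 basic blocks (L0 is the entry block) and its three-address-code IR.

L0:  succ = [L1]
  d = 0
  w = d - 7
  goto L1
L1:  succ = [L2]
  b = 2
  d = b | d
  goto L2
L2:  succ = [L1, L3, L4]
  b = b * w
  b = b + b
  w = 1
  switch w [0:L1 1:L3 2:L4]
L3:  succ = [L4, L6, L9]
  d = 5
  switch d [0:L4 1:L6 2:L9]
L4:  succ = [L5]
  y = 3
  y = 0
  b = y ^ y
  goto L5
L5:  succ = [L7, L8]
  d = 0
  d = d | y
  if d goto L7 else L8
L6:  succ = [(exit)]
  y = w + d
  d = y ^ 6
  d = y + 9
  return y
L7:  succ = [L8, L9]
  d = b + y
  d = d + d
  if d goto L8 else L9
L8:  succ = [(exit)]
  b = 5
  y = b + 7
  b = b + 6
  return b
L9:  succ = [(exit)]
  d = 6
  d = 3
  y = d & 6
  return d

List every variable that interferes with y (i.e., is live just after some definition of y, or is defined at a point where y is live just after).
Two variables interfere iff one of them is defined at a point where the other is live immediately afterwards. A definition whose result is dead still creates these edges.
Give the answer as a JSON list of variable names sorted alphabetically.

Per-block:
  L0 def {d,w} use ∅
  L1 def {b,d} use {d}
  L2 def {b,w} use {b,w}
  L3 def {d} use ∅
  L4 def {b,y} use ∅
  L5 def {d} use {y}
  L6 def {d,y} use {d,w}
  L7 def {d} use {b,y}
  L8 def {b,y} use ∅
  L9 def {d,y} use ∅

Backward fixpoint:
  L0 li=∅ lo={d,w}
  L1 li={d,w} lo={b,d,w}
  L2 li={b,d,w} lo={d,w}
  L3 li={w} lo={d,w}
  L4 li=∅ lo={b,y}
  L5 li={b,y} lo={b,y}
  L6 li={d,w} lo=∅
  L7 li={b,y} lo=∅
  L8 li=∅ lo=∅
  L9 li=∅ lo=∅

Interference:
  b: {d,w,y}
  d: {b,w,y}
  w: {b,d}
  y: {b,d}

N(y) = ["b", "d"]

Answer: ["b", "d"]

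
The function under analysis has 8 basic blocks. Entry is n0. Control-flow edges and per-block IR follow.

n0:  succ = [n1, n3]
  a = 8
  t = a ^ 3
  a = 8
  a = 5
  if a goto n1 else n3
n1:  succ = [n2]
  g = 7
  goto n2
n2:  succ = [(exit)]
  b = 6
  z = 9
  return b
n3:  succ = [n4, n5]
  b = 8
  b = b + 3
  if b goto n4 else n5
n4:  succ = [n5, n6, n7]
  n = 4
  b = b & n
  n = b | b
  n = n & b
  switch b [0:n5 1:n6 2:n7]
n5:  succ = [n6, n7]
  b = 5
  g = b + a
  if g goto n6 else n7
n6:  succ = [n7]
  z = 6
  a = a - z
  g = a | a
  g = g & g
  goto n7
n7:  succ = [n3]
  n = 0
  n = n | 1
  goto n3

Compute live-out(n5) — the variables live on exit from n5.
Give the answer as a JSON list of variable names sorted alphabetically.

def/use:
  n0 def {a,t} use ∅
  n1 def {g} use ∅
  n2 def {b,z} use ∅
  n3 def {b} use ∅
  n4 def {b,n} use {b}
  n5 def {b,g} use {a}
  n6 def {a,g,z} use {a}
  n7 def {n} use ∅

Backward fixpoint:
  n0: in=∅ out={a}
  n1: in=∅ out=∅
  n2: in=∅ out=∅
  n3: in={a} out={a,b}
  n4: in={a,b} out={a}
  n5: in={a} out={a}
  n6: in={a} out={a}
  n7: in={a} out={a}

live-out(n5) = ["a"]

Answer: ["a"]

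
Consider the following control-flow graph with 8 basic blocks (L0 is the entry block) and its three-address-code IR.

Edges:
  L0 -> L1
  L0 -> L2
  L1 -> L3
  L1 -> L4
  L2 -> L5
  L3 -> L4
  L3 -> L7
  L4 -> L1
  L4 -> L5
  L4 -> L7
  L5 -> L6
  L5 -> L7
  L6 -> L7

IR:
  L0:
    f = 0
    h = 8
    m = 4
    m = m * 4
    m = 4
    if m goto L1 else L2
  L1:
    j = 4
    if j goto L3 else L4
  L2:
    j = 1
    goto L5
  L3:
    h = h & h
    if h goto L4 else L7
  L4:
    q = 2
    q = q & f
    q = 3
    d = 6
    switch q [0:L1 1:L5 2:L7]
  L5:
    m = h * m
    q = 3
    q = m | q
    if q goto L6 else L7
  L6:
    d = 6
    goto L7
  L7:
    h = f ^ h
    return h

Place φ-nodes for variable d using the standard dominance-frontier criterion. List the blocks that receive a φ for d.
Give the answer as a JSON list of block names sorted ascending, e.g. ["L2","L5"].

idom tree: L1←L0 L2←L0 L3←L1 L4←L1 L5←L0 L6←L5 L7←L0
Dom at joins:
  L1: preds {L0,L4}: {L0} ∩ {L0,L1,L4} = {L0}; idom=L0
  L4: preds {L1,L3}: {L0,L1} ∩ {L0,L1,L3} = {L0,L1}; idom=L1
  L5: preds {L2,L4}: {L0,L2} ∩ {L0,L1,L4} = {L0}; idom=L0
  L7: preds {L3,L4,L5,L6}: {L0,L1,L3} ∩ {L0,L1,L4} ∩ {L0,L5} ∩ {L0,L5,L6} = {L0}; idom=L0

Frontier:
  L1←L0: walk · to L0
  L1←L4: walk L4→L1 to L0
  L4←L1: walk · to L1
  L4←L3: walk L3 to L1
  L5←L2: walk L2 to L0
  L5←L4: walk L4→L1 to L0
  L7←L3: walk L3→L1 to L0
  L7←L4: walk L4→L1 to L0
  L7←L5: walk L5 to L0
  L7←L6: walk L6→L5 to L0
  L0: DF=∅
  L1: DF={L1,L5,L7}
  L2: DF={L5}
  L3: DF={L4,L7}
  L4: DF={L1,L5,L7}
  L5: DF={L7}
  L6: DF={L7}
  L7: DF=∅

φ for d: defs {L4,L6}
  DF⁺ = {L1,L5,L7}

Answer: ["L1", "L5", "L7"]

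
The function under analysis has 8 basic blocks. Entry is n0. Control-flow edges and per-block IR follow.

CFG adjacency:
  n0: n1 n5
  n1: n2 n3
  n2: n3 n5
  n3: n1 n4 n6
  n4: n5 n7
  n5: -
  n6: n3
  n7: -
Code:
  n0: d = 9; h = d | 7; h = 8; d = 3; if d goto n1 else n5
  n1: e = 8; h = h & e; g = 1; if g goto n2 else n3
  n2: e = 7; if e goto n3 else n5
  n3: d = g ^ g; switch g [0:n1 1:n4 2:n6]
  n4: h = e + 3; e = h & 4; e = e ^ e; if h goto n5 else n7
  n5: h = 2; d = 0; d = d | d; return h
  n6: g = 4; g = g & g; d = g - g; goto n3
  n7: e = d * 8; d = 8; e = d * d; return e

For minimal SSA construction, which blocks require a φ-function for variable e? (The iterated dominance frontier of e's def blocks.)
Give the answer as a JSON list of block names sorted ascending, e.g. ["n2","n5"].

Answer: ["n1", "n3", "n5"]

Analysis:
idom tree: n1←n0 n2←n1 n3←n1 n4←n3 n5←n0 n6←n3 n7←n4
Dom at joins:
  n1: preds {n0,n3}: {n0} ∩ {n0,n1,n3} = {n0}; idom=n0
  n3: preds {n1,n2,n6}: {n0,n1} ∩ {n0,n1,n2} ∩ {n0,n1,n3,n6} = {n0,n1}; idom=n1
  n5: preds {n0,n2,n4}: {n0} ∩ {n0,n1,n2} ∩ {n0,n1,n3,n4} = {n0}; idom=n0

Frontier:
  n1←n0: walk · to n0
  n1←n3: walk n3→n1 to n0
  n3←n1: walk · to n1
  n3←n2: walk n2 to n1
  n3←n6: walk n6→n3 to n1
  n5←n0: walk · to n0
  n5←n2: walk n2→n1 to n0
  n5←n4: walk n4→n3→n1 to n0
  DF(n0)=∅
  DF(n1)={n1,n5}
  DF(n2)={n3,n5}
  DF(n3)={n1,n3,n5}
  DF(n4)={n5}
  DF(n5)=∅
  DF(n6)={n3}
  DF(n7)=∅

φ for e: defs {n1,n2,n4,n7}
  DF⁺ = {n1,n3,n5}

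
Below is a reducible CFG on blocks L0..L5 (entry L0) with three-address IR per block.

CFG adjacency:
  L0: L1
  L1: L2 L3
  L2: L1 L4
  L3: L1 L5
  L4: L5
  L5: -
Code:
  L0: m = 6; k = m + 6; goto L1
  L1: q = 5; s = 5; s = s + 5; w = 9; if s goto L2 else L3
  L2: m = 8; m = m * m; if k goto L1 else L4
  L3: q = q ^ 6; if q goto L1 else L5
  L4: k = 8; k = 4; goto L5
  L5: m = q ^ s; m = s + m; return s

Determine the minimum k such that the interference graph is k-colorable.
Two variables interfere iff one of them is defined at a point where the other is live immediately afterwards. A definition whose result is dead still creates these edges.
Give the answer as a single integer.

Answer: 4

Derivation:
Block summaries:
  L0 def {k,m} use ∅
  L1 def {q,s,w} use ∅
  L2 def {m} use {k}
  L3 def {q} use {q}
  L4 def {k} use ∅
  L5 def {m} use {q,s}

Liveness:
  L0 li=∅ lo={k}
  L1 li={k} lo={k,q,s}
  L2 li={k,q,s} lo={k,q,s}
  L3 li={k,q,s} lo={k,q,s}
  L4 li={q,s} lo={q,s}
  L5 li={q,s} lo=∅

Interfere edges:
  k — {m,q,s,w}
  m — {k,q,s}
  q — {k,m,s,w}
  s — {k,m,q,w}
  w — {k,q,s}

Registers:
  {k,m,q,s} pairwise interfere (4-clique) ⇒ χ ≥ 4
  assign k→R0 m→R3 q→R1 s→R2 w→R3 — no edge inside a register ⇒ χ ≤ 4
  χ = 4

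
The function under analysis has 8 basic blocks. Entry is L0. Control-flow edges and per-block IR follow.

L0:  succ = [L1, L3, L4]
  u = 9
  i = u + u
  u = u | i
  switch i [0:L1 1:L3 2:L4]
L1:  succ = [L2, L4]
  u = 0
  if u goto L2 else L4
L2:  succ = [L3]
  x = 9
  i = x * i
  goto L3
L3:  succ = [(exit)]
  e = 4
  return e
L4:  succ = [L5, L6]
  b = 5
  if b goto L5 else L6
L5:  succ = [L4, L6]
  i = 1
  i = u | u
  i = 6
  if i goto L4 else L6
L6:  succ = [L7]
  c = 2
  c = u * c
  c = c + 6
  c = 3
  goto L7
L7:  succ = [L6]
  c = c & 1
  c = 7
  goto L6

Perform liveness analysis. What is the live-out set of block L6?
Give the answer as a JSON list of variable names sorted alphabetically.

Per-block:
  L0 def {i,u} use ∅
  L1 def {u} use ∅
  L2 def {i,x} use {i}
  L3 def {e} use ∅
  L4 def {b} use ∅
  L5 def {i} use {u}
  L6 def {c} use {u}
  L7 def {c} use {c}

Live sets:
  live L0: ∅→{i,u}
  live L1: {i}→{i,u}
  live L2: {i}→∅
  live L3: ∅→∅
  live L4: {u}→{u}
  live L5: {u}→{u}
  live L6: {u}→{c,u}
  live L7: {c,u}→{u}

live-out(L6) = ["c", "u"]

Answer: ["c", "u"]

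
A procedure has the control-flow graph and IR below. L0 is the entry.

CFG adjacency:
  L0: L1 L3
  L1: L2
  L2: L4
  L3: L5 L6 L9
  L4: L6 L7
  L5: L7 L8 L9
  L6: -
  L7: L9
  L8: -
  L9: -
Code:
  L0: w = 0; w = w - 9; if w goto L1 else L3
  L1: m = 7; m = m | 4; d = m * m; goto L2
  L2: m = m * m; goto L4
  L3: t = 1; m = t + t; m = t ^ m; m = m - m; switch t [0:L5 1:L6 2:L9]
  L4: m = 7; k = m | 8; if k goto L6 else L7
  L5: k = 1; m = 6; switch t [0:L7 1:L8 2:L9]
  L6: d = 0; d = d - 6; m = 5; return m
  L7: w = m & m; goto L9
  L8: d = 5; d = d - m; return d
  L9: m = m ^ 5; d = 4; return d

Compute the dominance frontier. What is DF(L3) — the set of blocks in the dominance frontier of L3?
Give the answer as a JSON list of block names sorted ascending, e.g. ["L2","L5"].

Answer: ["L6", "L7", "L9"]

Derivation:
idom tree: L1←L0 L2←L1 L3←L0 L4←L2 L5←L3 L6←L0 L7←L0 L8←L5 L9←L0
Join-block Dom:
  L6: preds {L3,L4}: {L0,L3} ∩ {L0,L1,L2,L4} = {L0}; idom=L0
  L7: preds {L4,L5}: {L0,L1,L2,L4} ∩ {L0,L3,L5} = {L0}; idom=L0
  L9: preds {L3,L5,L7}: {L0,L3} ∩ {L0,L3,L5} ∩ {L0,L7} = {L0}; idom=L0

DF walk-up:
  L6←L3: walk L3 to L0
  L6←L4: walk L4→L2→L1 to L0
  L7←L4: walk L4→L2→L1 to L0
  L7←L5: walk L5→L3 to L0
  L9←L3: walk L3 to L0
  L9←L5: walk L5→L3 to L0
  L9←L7: walk L7 to L0
  L0: DF=∅
  L1: DF={L6,L7}
  L2: DF={L6,L7}
  L3: DF={L6,L7,L9}
  L4: DF={L6,L7}
  L5: DF={L7,L9}
  L6: DF=∅
  L7: DF={L9}
  L8: DF=∅
  L9: DF=∅

DF(L3) = ["L6", "L7", "L9"]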